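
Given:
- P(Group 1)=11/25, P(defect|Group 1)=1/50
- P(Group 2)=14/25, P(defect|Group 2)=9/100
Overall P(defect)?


P(B) = Σ P(B|Aᵢ)×P(Aᵢ)
  1/50×11/25 = 11/1250
  9/100×14/25 = 63/1250
Sum = 37/625

P(defect) = 37/625 ≈ 5.92%


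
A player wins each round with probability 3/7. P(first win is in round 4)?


Geometric: P(X=4) = (1-p)^(k-1)×p = (4/7)^3×3/7 = 192/2401

P(X=4) = 192/2401 ≈ 8.00%


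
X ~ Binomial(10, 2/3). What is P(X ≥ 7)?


P(X ≥ 7) = Σ P(X=i) for i=7..10
P(X=7) = 5120/19683
P(X=8) = 1280/6561
P(X=9) = 5120/59049
P(X=10) = 1024/59049
Sum = 11008/19683

P(X ≥ 7) = 11008/19683 ≈ 55.93%


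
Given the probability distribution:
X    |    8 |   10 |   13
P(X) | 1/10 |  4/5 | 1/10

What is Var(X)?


E[X] = 101/10
E[X²] = 1033/10
Var(X) = E[X²] - (E[X])² = 1033/10 - 10201/100 = 129/100

Var(X) = 129/100 ≈ 1.2900


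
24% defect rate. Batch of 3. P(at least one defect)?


P(all good) = (19/25)^3 = 6859/15625
P(≥1 defect) = 8766/15625

P = 8766/15625 ≈ 56.10%


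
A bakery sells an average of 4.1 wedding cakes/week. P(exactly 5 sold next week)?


Poisson(λ=4.1): P(X=5) = e^(-λ)×λ^k/k!
= e^(-4.1) × 4.1^5 / 5!
≈ 0.0165726754 × 1158.56201 / 120 ≈ 0.160004

P(X=5) ≈ 0.160004 ≈ 16.00%


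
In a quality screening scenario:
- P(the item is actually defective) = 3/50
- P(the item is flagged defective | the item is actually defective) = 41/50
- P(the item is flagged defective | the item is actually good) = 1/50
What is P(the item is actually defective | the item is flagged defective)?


Using Bayes' theorem:
P(A|B) = P(B|A)·P(A) / P(B)

P(the item is flagged defective) = 41/50 × 3/50 + 1/50 × 47/50
= 123/2500 + 47/2500 = 17/250

P(the item is actually defective|the item is flagged defective) = (123/2500) / (17/250) = 123/170

P(the item is actually defective|the item is flagged defective) = 123/170 ≈ 72.35%


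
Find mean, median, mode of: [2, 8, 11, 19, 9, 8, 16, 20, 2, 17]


Sorted: [2, 2, 8, 8, 9, 11, 16, 17, 19, 20]
Mean = 112/10 = 56/5
Median = 10
Freq: {2: 2, 8: 2, 11: 1, 19: 1, 9: 1, 16: 1, 20: 1, 17: 1}
Mode: [2, 8]

Mean=56/5, Median=10, Mode=[2, 8]


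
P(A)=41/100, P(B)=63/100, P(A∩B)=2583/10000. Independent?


P(A)×P(B) = 2583/10000
P(A∩B) = 2583/10000
Equal ✓ → Independent

Yes, independent


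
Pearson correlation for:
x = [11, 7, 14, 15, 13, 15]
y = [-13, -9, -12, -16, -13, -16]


n=6, Σx=75, Σy=-79, Σxy=-1023, Σx²=985, Σy²=1075
r = (6×(-1023) - 75×(-79))/√((6×985 - 75²)(6×1075 - (-79)²))
= -213/√(285×209) = -213/√59565 ≈ -213/244.0594 ≈ -0.8727

r ≈ -0.8727


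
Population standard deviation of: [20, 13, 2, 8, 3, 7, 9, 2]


Mean = 64/8 = 8
  (20-8)²=144
  (13-8)²=25
  (2-8)²=36
  (8-8)²=0
  (3-8)²=25
  (7-8)²=1
  (9-8)²=1
  (2-8)²=36
Σ(x-μ)² = 268
σ² = 268/8 = 67/2

σ = √(67/2) ≈ 5.7879


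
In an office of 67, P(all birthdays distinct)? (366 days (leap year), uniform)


P(all different) = Π(366-i)/366 for i=0..66
= (366/366)×(365/366)×...×(300/366)
= 0.001590

P ≈ 0.0016 ≈ 0.16%


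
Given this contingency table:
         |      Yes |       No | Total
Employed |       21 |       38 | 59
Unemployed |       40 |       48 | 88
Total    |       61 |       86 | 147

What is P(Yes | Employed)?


P(Yes | Employed) = 21/(21+38) = 21/59

P(Yes|Employed) = 21/59 ≈ 35.59%


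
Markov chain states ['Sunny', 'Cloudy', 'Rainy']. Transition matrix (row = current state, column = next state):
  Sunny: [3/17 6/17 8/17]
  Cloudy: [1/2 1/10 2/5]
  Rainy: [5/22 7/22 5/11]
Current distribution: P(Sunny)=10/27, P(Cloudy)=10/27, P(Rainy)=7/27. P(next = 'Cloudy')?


P(next=Cloudy) = Σᵢ P(now=i)×P(i→Cloudy)
= 10/27×6/17 + 10/27×1/10 + 7/27×7/22
= 20/153 + 1/27 + 49/594 = 2527/10098

P = 2527/10098 ≈ 0.2502


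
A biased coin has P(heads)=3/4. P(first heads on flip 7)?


Geometric: P(X=7) = (1-p)^(k-1)×p = (1/4)^6×3/4 = 3/16384

P(X=7) = 3/16384 ≈ 0.02%


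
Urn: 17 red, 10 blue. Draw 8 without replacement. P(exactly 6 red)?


Hypergeometric: C(17,6)×C(10,2)/C(27,8)
= 12376×45/2220075 = 952/3795

P(X=6) = 952/3795 ≈ 25.09%


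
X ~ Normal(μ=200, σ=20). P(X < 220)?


z = (220-200)/20 = 1.0
P(Z < 1.0) = 0.8413

P(X < 220) ≈ 0.8413


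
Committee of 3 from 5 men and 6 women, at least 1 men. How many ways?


Count by #men:
  1M,2W: C(5,1)×C(6,2)=75
  2M,1W: C(5,2)×C(6,1)=60
  3M,0W: C(5,3)×C(6,0)=10
Total = 145

145


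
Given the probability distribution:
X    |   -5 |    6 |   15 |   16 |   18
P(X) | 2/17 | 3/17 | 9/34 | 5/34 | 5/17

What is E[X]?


E[X] = Σ x·P(X=x)
= (-5)×(2/17) + (6)×(3/17) + (15)×(9/34) + (16)×(5/34) + (18)×(5/17)
= 411/34

E[X] = 411/34


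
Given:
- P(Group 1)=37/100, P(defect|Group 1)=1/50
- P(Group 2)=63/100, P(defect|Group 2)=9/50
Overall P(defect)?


P(B) = Σ P(B|Aᵢ)×P(Aᵢ)
  1/50×37/100 = 37/5000
  9/50×63/100 = 567/5000
Sum = 151/1250

P(defect) = 151/1250 ≈ 12.08%


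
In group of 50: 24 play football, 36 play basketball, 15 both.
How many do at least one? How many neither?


|A∪B| = 24+36-15 = 45
Neither = 50-45 = 5

At least one: 45; Neither: 5


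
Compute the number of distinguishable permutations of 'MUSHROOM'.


Letters: 8, freq: {'M': 2, 'U': 1, 'S': 1, 'H': 1, 'R': 1, 'O': 2}
8!/(2!×1!×1!×1!×1!×2!) = 40320/4 = 10080

10080


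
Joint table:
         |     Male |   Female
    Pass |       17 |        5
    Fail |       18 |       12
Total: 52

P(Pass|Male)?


P(Pass|Male) = 17/(17+18) = 17/35

P = 17/35 ≈ 48.57%


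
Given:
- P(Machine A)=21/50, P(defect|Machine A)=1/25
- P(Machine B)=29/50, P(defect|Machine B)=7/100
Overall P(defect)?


P(B) = Σ P(B|Aᵢ)×P(Aᵢ)
  1/25×21/50 = 21/1250
  7/100×29/50 = 203/5000
Sum = 287/5000

P(defect) = 287/5000 ≈ 5.74%


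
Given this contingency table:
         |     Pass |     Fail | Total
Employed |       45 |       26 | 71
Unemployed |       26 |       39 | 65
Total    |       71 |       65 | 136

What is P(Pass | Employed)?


P(Pass | Employed) = 45/(45+26) = 45/71

P(Pass|Employed) = 45/71 ≈ 63.38%


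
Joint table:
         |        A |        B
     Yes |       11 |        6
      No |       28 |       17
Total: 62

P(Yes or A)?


P(Yes∨A) = P(Yes) + P(A) - P(Yes∧A)
= (17 + 39 - 11)/62 = 45/62

P = 45/62 ≈ 72.58%


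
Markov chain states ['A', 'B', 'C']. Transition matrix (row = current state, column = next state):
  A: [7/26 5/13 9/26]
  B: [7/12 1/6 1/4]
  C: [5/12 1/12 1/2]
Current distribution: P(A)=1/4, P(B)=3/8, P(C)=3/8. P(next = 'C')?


P(next=C) = Σᵢ P(now=i)×P(i→C)
= 1/4×9/26 + 3/8×1/4 + 3/8×1/2
= 9/104 + 3/32 + 3/16 = 153/416

P = 153/416 ≈ 0.3678


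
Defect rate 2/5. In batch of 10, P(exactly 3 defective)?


Binomial: P(X=3) = C(10,3)×p^3×(1-p)^7
= 120 × 8/125 × 2187/78125 = 419904/1953125

P(X=3) = 419904/1953125 ≈ 21.50%


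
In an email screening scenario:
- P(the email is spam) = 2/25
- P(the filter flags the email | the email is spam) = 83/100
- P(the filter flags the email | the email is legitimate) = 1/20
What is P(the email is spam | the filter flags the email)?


Using Bayes' theorem:
P(A|B) = P(B|A)·P(A) / P(B)

P(the filter flags the email) = 83/100 × 2/25 + 1/20 × 23/25
= 83/1250 + 23/500 = 281/2500

P(the email is spam|the filter flags the email) = (83/1250) / (281/2500) = 166/281

P(the email is spam|the filter flags the email) = 166/281 ≈ 59.07%


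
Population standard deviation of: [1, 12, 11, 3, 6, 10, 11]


Mean = 54/7
  (1-54/7)²=2209/49
  (12-54/7)²=900/49
  (11-54/7)²=529/49
  (3-54/7)²=1089/49
  (6-54/7)²=144/49
  (10-54/7)²=256/49
  (11-54/7)²=529/49
Σ(x-μ)² = 808/7
σ² = (808/7)/7 = 808/49

σ = √(808/49) ≈ 4.0608


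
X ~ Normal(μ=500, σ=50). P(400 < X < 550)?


z₁=(400-500)/50=-2.0, z₂=(550-500)/50=1.0
P = Φ(1.0) - Φ(-2.0) = 0.841345 - 0.022750 = 0.818595 ≈ 0.8186

P(400 < X < 550) ≈ 0.8186


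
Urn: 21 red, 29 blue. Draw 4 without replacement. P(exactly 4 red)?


Hypergeometric: C(21,4)×C(29,0)/C(50,4)
= 5985×1/230300 = 171/6580

P(X=4) = 171/6580 ≈ 2.60%


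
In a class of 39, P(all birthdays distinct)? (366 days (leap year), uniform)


P(all different) = Π(366-i)/366 for i=0..38
= (366/366)×(365/366)×...×(328/366)
= 0.122510

P ≈ 0.1225 ≈ 12.25%


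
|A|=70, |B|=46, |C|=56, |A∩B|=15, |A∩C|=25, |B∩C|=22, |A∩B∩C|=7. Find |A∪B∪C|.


|A∪B∪C| = 70+46+56-15-25-22+7 = 117

|A∪B∪C| = 117


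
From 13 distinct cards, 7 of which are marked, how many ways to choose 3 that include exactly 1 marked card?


Choose 1 of the 7 marked cards and 2 of the other 6 cards:
C(7,1)×C(6,2) = 7×15 = 105

105


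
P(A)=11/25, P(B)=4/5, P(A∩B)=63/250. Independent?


P(A)×P(B) = 44/125
P(A∩B) = 63/250
Not equal → NOT independent

No, not independent


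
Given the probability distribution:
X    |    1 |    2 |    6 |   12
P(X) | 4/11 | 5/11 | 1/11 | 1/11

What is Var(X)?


E[X] = 32/11
E[X²] = 204/11
Var(X) = E[X²] - (E[X])² = 204/11 - 1024/121 = 1220/121

Var(X) = 1220/121 ≈ 10.0826


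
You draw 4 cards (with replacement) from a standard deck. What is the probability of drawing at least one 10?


P(not a 10) = 48/52 = 12/13
P(none in 4 draws) = (12/13)^4 = 20736/28561
P(≥1 10) = 1 - 20736/28561 = 7825/28561

P = 7825/28561 ≈ 27.40%


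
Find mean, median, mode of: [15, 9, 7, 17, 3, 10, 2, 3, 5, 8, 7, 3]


Sorted: [2, 3, 3, 3, 5, 7, 7, 8, 9, 10, 15, 17]
Mean = 89/12
Median = 7
Freq: {15: 1, 9: 1, 7: 2, 17: 1, 3: 3, 10: 1, 2: 1, 5: 1, 8: 1}
Mode: [3]

Mean=89/12, Median=7, Mode=3


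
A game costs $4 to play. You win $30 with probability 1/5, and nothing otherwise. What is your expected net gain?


E[gain] = (30-4)×1/5 + (-4)×4/5
= 26/5 - 16/5 = 2

Expected net gain = $2 ≈ $2.00


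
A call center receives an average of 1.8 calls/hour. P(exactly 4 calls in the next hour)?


Poisson(λ=1.8): P(X=4) = e^(-λ)×λ^k/k!
= e^(-1.8) × 1.8^4 / 4!
≈ 0.1652988882 × 10.4976 / 24 ≈ 0.072302

P(X=4) ≈ 0.072302 ≈ 7.23%


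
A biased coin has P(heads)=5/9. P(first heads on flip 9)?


Geometric: P(X=9) = (1-p)^(k-1)×p = (4/9)^8×5/9 = 327680/387420489

P(X=9) = 327680/387420489 ≈ 0.08%


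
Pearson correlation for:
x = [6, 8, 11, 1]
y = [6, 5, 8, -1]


n=4, Σx=26, Σy=18, Σxy=163, Σx²=222, Σy²=126
r = (4×163 - 26×18)/√((4×222 - 26²)(4×126 - 18²))
= 184/√(212×180) = 184/√38160 ≈ 184/195.3458 ≈ 0.9419

r ≈ 0.9419


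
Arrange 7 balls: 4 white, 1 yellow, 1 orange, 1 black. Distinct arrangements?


7!/(4!×1!×1!×1!) = 210

210


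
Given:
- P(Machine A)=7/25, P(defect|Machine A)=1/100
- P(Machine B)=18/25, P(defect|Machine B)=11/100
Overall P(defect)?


P(B) = Σ P(B|Aᵢ)×P(Aᵢ)
  1/100×7/25 = 7/2500
  11/100×18/25 = 99/1250
Sum = 41/500

P(defect) = 41/500 ≈ 8.20%


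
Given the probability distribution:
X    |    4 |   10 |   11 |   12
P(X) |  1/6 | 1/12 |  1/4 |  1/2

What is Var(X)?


E[X] = 41/4
E[X²] = 453/4
Var(X) = E[X²] - (E[X])² = 453/4 - 1681/16 = 131/16

Var(X) = 131/16 ≈ 8.1875


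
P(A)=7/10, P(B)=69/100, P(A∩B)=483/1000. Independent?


P(A)×P(B) = 483/1000
P(A∩B) = 483/1000
Equal ✓ → Independent

Yes, independent


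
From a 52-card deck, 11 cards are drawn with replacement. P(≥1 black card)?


P(not a black card) = 26/52 = 1/2
P(none in 11 draws) = (1/2)^11 = 1/2048
P(≥1 black card) = 1 - 1/2048 = 2047/2048

P = 2047/2048 ≈ 99.95%


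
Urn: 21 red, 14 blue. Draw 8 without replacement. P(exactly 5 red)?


Hypergeometric: C(21,5)×C(14,3)/C(35,8)
= 20349×364/23535820 = 15561/49445

P(X=5) = 15561/49445 ≈ 31.47%


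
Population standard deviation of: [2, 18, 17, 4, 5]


Mean = 46/5
  (2-46/5)²=1296/25
  (18-46/5)²=1936/25
  (17-46/5)²=1521/25
  (4-46/5)²=676/25
  (5-46/5)²=441/25
Σ(x-μ)² = 1174/5
σ² = (1174/5)/5 = 1174/25

σ = √(1174/25) ≈ 6.8527


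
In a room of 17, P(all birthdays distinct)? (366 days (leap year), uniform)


P(all different) = Π(366-i)/366 for i=0..16
= (366/366)×(365/366)×...×(350/366)
= 0.685712

P ≈ 0.6857 ≈ 68.57%


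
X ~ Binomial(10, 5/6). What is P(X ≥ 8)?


P(X ≥ 8) = Σ P(X=i) for i=8..10
P(X=8) = 1953125/6718464
P(X=9) = 9765625/30233088
P(X=10) = 9765625/60466176
Sum = 1953125/2519424

P(X ≥ 8) = 1953125/2519424 ≈ 77.52%


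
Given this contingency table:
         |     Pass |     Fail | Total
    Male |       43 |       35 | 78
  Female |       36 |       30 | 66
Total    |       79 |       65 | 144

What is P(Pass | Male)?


P(Pass | Male) = 43/(43+35) = 43/78

P(Pass|Male) = 43/78 ≈ 55.13%


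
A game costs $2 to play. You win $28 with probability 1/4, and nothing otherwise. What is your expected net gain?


E[gain] = (28-2)×1/4 + (-2)×3/4
= 13/2 - 3/2 = 5

Expected net gain = $5 ≈ $5.00


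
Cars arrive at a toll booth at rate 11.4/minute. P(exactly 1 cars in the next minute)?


Poisson(λ=11.4): P(X=1) = e^(-λ)×λ^k/k!
= e^(-11.4) × 11.4^1 / 1!
≈ 1.119548484e-05 × 11.4 / 1 ≈ 0.000128

P(X=1) ≈ 0.000128 ≈ 0.01%


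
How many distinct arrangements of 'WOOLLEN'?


Letters: 7, freq: {'W': 1, 'O': 2, 'L': 2, 'E': 1, 'N': 1}
7!/(1!×2!×2!×1!×1!) = 5040/4 = 1260

1260


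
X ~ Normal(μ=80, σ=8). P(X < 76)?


z = (76-80)/8 = -0.5
P(Z < -0.5) = 0.3085

P(X < 76) ≈ 0.3085


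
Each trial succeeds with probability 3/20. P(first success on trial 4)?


Geometric: P(X=4) = (1-p)^(k-1)×p = (17/20)^3×3/20 = 14739/160000

P(X=4) = 14739/160000 ≈ 9.21%


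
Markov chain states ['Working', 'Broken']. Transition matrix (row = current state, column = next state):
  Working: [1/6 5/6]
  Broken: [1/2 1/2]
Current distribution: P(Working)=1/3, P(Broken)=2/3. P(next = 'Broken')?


P(next=Broken) = Σᵢ P(now=i)×P(i→Broken)
= 1/3×5/6 + 2/3×1/2
= 5/18 + 1/3 = 11/18

P = 11/18 ≈ 0.6111


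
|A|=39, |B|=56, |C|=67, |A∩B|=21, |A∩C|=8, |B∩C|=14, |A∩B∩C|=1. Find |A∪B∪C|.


|A∪B∪C| = 39+56+67-21-8-14+1 = 120

|A∪B∪C| = 120


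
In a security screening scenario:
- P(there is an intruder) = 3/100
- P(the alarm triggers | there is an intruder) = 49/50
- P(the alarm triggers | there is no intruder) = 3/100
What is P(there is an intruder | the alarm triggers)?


Using Bayes' theorem:
P(A|B) = P(B|A)·P(A) / P(B)

P(the alarm triggers) = 49/50 × 3/100 + 3/100 × 97/100
= 147/5000 + 291/10000 = 117/2000

P(there is an intruder|the alarm triggers) = (147/5000) / (117/2000) = 98/195

P(there is an intruder|the alarm triggers) = 98/195 ≈ 50.26%


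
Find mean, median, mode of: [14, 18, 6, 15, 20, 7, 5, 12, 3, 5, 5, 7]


Sorted: [3, 5, 5, 5, 6, 7, 7, 12, 14, 15, 18, 20]
Mean = 117/12 = 39/4
Median = 7
Freq: {14: 1, 18: 1, 6: 1, 15: 1, 20: 1, 7: 2, 5: 3, 12: 1, 3: 1}
Mode: [5]

Mean=39/4, Median=7, Mode=5


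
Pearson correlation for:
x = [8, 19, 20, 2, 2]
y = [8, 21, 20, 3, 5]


n=5, Σx=51, Σy=57, Σxy=879, Σx²=833, Σy²=939
r = (5×879 - 51×57)/√((5×833 - 51²)(5×939 - 57²))
= 1488/√(1564×1446) = 1488/√2261544 ≈ 1488/1503.8431 ≈ 0.9895

r ≈ 0.9895


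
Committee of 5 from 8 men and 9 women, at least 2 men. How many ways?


Count by #men:
  2M,3W: C(8,2)×C(9,3)=2352
  3M,2W: C(8,3)×C(9,2)=2016
  4M,1W: C(8,4)×C(9,1)=630
  5M,0W: C(8,5)×C(9,0)=56
Total = 5054

5054


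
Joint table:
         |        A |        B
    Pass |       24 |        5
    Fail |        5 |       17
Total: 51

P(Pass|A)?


P(Pass|A) = 24/(24+5) = 24/29

P = 24/29 ≈ 82.76%


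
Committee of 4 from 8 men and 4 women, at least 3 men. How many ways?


Count by #men:
  3M,1W: C(8,3)×C(4,1)=224
  4M,0W: C(8,4)×C(4,0)=70
Total = 294

294


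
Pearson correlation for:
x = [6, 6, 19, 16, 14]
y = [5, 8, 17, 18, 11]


n=5, Σx=61, Σy=59, Σxy=843, Σx²=885, Σy²=823
r = (5×843 - 61×59)/√((5×885 - 61²)(5×823 - 59²))
= 616/√(704×634) = 616/√446336 ≈ 616/668.0838 ≈ 0.9220

r ≈ 0.9220


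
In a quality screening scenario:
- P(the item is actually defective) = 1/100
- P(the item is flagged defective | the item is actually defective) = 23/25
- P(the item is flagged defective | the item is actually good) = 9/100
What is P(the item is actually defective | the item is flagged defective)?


Using Bayes' theorem:
P(A|B) = P(B|A)·P(A) / P(B)

P(the item is flagged defective) = 23/25 × 1/100 + 9/100 × 99/100
= 23/2500 + 891/10000 = 983/10000

P(the item is actually defective|the item is flagged defective) = (23/2500) / (983/10000) = 92/983

P(the item is actually defective|the item is flagged defective) = 92/983 ≈ 9.36%


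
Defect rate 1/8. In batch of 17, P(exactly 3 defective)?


Binomial: P(X=3) = C(17,3)×p^3×(1-p)^14
= 680 × 1/512 × 678223072849/4398046511104 = 57648961192165/281474976710656

P(X=3) = 57648961192165/281474976710656 ≈ 20.48%


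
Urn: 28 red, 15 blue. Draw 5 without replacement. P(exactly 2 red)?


Hypergeometric: C(28,2)×C(15,3)/C(43,5)
= 378×455/962598 = 315/1763

P(X=2) = 315/1763 ≈ 17.87%


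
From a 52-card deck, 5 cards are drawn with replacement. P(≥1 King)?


P(not a King) = 48/52 = 12/13
P(none in 5 draws) = (12/13)^5 = 248832/371293
P(≥1 King) = 1 - 248832/371293 = 122461/371293

P = 122461/371293 ≈ 32.98%


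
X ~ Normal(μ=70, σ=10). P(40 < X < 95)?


z₁=(40-70)/10=-3.0, z₂=(95-70)/10=2.5
P = Φ(2.5) - Φ(-3.0) = 0.993790 - 0.001350 = 0.992440 ≈ 0.9924

P(40 < X < 95) ≈ 0.9924


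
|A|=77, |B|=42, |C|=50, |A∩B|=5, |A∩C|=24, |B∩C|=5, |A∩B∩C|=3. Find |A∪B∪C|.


|A∪B∪C| = 77+42+50-5-24-5+3 = 138

|A∪B∪C| = 138


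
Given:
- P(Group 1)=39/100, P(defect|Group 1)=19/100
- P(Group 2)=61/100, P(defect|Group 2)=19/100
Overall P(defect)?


P(B) = Σ P(B|Aᵢ)×P(Aᵢ)
  19/100×39/100 = 741/10000
  19/100×61/100 = 1159/10000
Sum = 19/100

P(defect) = 19/100 ≈ 19.00%


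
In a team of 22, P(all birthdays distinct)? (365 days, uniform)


P(all different) = Π(365-i)/365 for i=0..21
= (365/365)×(364/365)×...×(344/365)
= 0.524305

P ≈ 0.5243 ≈ 52.43%


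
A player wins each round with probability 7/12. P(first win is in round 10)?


Geometric: P(X=10) = (1-p)^(k-1)×p = (5/12)^9×7/12 = 13671875/61917364224

P(X=10) = 13671875/61917364224 ≈ 0.02%


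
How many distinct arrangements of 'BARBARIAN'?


Letters: 9, freq: {'B': 2, 'A': 3, 'R': 2, 'I': 1, 'N': 1}
9!/(2!×3!×2!×1!×1!) = 362880/24 = 15120

15120


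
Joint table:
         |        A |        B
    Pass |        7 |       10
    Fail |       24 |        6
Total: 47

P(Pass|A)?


P(Pass|A) = 7/(7+24) = 7/31

P = 7/31 ≈ 22.58%


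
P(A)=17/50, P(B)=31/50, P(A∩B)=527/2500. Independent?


P(A)×P(B) = 527/2500
P(A∩B) = 527/2500
Equal ✓ → Independent

Yes, independent


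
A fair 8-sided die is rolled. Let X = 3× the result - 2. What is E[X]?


E[die] = (1+8)/2 = 9/2
E[X] = 3×9/2 - 2 = 23/2

E[X] = 23/2


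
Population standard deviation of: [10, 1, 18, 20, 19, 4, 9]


Mean = 81/7
  (10-81/7)²=121/49
  (1-81/7)²=5476/49
  (18-81/7)²=2025/49
  (20-81/7)²=3481/49
  (19-81/7)²=2704/49
  (4-81/7)²=2809/49
  (9-81/7)²=324/49
Σ(x-μ)² = 2420/7
σ² = (2420/7)/7 = 2420/49

σ = √(2420/49) ≈ 7.0276


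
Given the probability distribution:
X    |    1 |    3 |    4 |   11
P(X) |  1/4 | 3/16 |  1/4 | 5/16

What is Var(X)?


E[X] = 21/4
E[X²] = 175/4
Var(X) = E[X²] - (E[X])² = 175/4 - 441/16 = 259/16

Var(X) = 259/16 ≈ 16.1875


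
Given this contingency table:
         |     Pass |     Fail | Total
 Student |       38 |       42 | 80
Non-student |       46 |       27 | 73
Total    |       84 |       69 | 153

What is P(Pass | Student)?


P(Pass | Student) = 38/(38+42) = 38/80 = 19/40

P(Pass|Student) = 19/40 ≈ 47.50%


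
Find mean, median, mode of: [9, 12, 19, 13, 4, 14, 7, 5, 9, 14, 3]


Sorted: [3, 4, 5, 7, 9, 9, 12, 13, 14, 14, 19]
Mean = 109/11
Median = 9
Freq: {9: 2, 12: 1, 19: 1, 13: 1, 4: 1, 14: 2, 7: 1, 5: 1, 3: 1}
Mode: [9, 14]

Mean=109/11, Median=9, Mode=[9, 14]


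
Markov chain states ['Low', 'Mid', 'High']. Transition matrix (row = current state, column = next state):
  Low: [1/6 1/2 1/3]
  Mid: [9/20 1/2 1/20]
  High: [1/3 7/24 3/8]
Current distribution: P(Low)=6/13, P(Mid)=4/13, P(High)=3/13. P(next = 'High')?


P(next=High) = Σᵢ P(now=i)×P(i→High)
= 6/13×1/3 + 4/13×1/20 + 3/13×3/8
= 2/13 + 1/65 + 9/104 = 133/520

P = 133/520 ≈ 0.2558


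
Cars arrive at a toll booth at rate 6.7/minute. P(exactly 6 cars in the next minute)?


Poisson(λ=6.7): P(X=6) = e^(-λ)×λ^k/k!
= e^(-6.7) × 6.7^6 / 6!
≈ 0.001230911903 × 90458.382169 / 720 ≈ 0.154648

P(X=6) ≈ 0.154648 ≈ 15.46%


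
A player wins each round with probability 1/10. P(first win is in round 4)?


Geometric: P(X=4) = (1-p)^(k-1)×p = (9/10)^3×1/10 = 729/10000

P(X=4) = 729/10000 ≈ 7.29%


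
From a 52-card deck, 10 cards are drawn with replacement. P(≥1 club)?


P(not a club) = 39/52 = 3/4
P(none in 10 draws) = (3/4)^10 = 59049/1048576
P(≥1 club) = 1 - 59049/1048576 = 989527/1048576

P = 989527/1048576 ≈ 94.37%


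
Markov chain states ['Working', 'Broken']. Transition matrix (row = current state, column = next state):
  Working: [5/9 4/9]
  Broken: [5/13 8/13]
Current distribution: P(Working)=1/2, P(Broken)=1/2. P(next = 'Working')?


P(next=Working) = Σᵢ P(now=i)×P(i→Working)
= 1/2×5/9 + 1/2×5/13
= 5/18 + 5/26 = 55/117

P = 55/117 ≈ 0.4701


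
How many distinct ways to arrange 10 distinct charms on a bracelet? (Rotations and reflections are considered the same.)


Free circular arrangements: rotations and reflections both identified.
(n-1)!/2 = 9!/2 = 362880/2 = 181440

181440


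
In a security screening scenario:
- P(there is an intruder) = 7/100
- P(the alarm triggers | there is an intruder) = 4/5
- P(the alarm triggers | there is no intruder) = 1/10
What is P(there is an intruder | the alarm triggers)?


Using Bayes' theorem:
P(A|B) = P(B|A)·P(A) / P(B)

P(the alarm triggers) = 4/5 × 7/100 + 1/10 × 93/100
= 7/125 + 93/1000 = 149/1000

P(there is an intruder|the alarm triggers) = (7/125) / (149/1000) = 56/149

P(there is an intruder|the alarm triggers) = 56/149 ≈ 37.58%


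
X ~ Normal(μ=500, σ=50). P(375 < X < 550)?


z₁=(375-500)/50=-2.5, z₂=(550-500)/50=1.0
P = Φ(1.0) - Φ(-2.5) = 0.841345 - 0.006210 = 0.835135 ≈ 0.8351

P(375 < X < 550) ≈ 0.8351


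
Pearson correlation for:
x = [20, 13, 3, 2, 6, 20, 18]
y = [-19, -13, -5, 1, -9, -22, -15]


n=7, Σx=82, Σy=-82, Σxy=-1326, Σx²=1342, Σy²=1346
r = (7×(-1326) - 82×(-82))/√((7×1342 - 82²)(7×1346 - (-82)²))
= -2558/√(2670×2698) = -2558/√7203660 ≈ -2558/2683.9635 ≈ -0.9531

r ≈ -0.9531


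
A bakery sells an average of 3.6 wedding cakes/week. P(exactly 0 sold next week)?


Poisson(λ=3.6): P(X=0) = e^(-λ)×λ^k/k!
= e^(-3.6) × 3.6^0 / 0!
≈ 0.02732372245 × 1 / 1 ≈ 0.027324

P(X=0) ≈ 0.027324 ≈ 2.73%


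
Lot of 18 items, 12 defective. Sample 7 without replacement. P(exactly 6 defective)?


Hypergeometric: C(12,6)×C(6,1)/C(18,7)
= 924×6/31824 = 77/442

P(X=6) = 77/442 ≈ 17.42%


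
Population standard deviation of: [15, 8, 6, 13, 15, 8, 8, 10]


Mean = 83/8
  (15-83/8)²=1369/64
  (8-83/8)²=361/64
  (6-83/8)²=1225/64
  (13-83/8)²=441/64
  (15-83/8)²=1369/64
  (8-83/8)²=361/64
  (8-83/8)²=361/64
  (10-83/8)²=9/64
Σ(x-μ)² = 687/8
σ² = (687/8)/8 = 687/64

σ = √(687/64) ≈ 3.2763


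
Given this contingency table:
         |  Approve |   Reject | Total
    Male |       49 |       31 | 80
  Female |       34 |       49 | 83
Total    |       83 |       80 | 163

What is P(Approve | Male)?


P(Approve | Male) = 49/(49+31) = 49/80

P(Approve|Male) = 49/80 ≈ 61.25%


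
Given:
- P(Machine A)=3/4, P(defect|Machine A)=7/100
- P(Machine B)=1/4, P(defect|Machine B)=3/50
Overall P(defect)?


P(B) = Σ P(B|Aᵢ)×P(Aᵢ)
  7/100×3/4 = 21/400
  3/50×1/4 = 3/200
Sum = 27/400

P(defect) = 27/400 ≈ 6.75%


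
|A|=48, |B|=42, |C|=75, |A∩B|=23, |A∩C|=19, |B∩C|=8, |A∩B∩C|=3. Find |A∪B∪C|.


|A∪B∪C| = 48+42+75-23-19-8+3 = 118

|A∪B∪C| = 118


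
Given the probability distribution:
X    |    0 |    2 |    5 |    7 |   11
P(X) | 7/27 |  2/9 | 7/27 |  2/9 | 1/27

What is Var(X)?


E[X] = 100/27
E[X²] = 614/27
Var(X) = E[X²] - (E[X])² = 614/27 - 10000/729 = 6578/729

Var(X) = 6578/729 ≈ 9.0233


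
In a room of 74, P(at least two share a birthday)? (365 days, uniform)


P(all different) = Π(365-i)/365 for i=0..73
= 0.000351
P(match) = 1 - 0.000351 = 0.999649

P ≈ 0.9996 ≈ 99.96%


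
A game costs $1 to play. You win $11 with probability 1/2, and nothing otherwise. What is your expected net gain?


E[gain] = (11-1)×1/2 + (-1)×1/2
= 5 - 1/2 = 9/2

Expected net gain = $9/2 ≈ $4.50


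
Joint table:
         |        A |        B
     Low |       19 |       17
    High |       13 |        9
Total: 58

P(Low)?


P(Low) = (19+17)/58 = 36/58 = 18/29

P(Low) = 18/29 ≈ 62.07%


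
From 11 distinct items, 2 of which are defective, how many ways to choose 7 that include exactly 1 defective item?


Choose 1 of the 2 defective items and 6 of the other 9 items:
C(2,1)×C(9,6) = 2×84 = 168

168


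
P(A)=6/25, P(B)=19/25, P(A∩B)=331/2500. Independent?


P(A)×P(B) = 114/625
P(A∩B) = 331/2500
Not equal → NOT independent

No, not independent


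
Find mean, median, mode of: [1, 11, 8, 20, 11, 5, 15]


Sorted: [1, 5, 8, 11, 11, 15, 20]
Mean = 71/7
Median = 11
Freq: {1: 1, 11: 2, 8: 1, 20: 1, 5: 1, 15: 1}
Mode: [11]

Mean=71/7, Median=11, Mode=11


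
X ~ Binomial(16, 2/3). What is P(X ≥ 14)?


P(X ≥ 14) = Σ P(X=i) for i=14..16
P(X=14) = 655360/14348907
P(X=15) = 524288/43046721
P(X=16) = 65536/43046721
Sum = 851968/14348907

P(X ≥ 14) = 851968/14348907 ≈ 5.94%


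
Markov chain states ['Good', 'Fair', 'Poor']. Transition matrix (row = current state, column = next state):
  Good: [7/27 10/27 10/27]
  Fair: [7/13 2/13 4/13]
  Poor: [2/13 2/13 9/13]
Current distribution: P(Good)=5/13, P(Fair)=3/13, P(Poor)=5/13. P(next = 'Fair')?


P(next=Fair) = Σᵢ P(now=i)×P(i→Fair)
= 5/13×10/27 + 3/13×2/13 + 5/13×2/13
= 50/351 + 6/169 + 10/169 = 1082/4563

P = 1082/4563 ≈ 0.2371


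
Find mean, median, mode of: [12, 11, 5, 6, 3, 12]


Sorted: [3, 5, 6, 11, 12, 12]
Mean = 49/6
Median = 17/2
Freq: {12: 2, 11: 1, 5: 1, 6: 1, 3: 1}
Mode: [12]

Mean=49/6, Median=17/2, Mode=12


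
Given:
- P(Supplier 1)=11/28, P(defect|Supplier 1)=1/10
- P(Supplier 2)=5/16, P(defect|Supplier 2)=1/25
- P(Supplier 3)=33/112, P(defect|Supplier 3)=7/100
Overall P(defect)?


P(B) = Σ P(B|Aᵢ)×P(Aᵢ)
  1/10×11/28 = 11/280
  1/25×5/16 = 1/80
  7/100×33/112 = 33/1600
Sum = 811/11200

P(defect) = 811/11200 ≈ 7.24%


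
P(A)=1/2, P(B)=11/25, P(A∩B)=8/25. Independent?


P(A)×P(B) = 11/50
P(A∩B) = 8/25
Not equal → NOT independent

No, not independent


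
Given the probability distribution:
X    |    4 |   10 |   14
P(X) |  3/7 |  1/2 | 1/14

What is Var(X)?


E[X] = 54/7
E[X²] = 496/7
Var(X) = E[X²] - (E[X])² = 496/7 - 2916/49 = 556/49

Var(X) = 556/49 ≈ 11.3469


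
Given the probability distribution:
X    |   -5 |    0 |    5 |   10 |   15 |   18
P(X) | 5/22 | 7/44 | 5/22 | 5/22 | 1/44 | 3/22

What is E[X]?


E[X] = Σ x·P(X=x)
= (-5)×(5/22) + (0)×(7/44) + (5)×(5/22) + (10)×(5/22) + (15)×(1/44) + (18)×(3/22)
= 223/44

E[X] = 223/44


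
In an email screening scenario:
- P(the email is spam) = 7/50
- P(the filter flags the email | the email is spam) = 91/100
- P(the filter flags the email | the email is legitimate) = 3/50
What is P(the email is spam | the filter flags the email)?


Using Bayes' theorem:
P(A|B) = P(B|A)·P(A) / P(B)

P(the filter flags the email) = 91/100 × 7/50 + 3/50 × 43/50
= 637/5000 + 129/2500 = 179/1000

P(the email is spam|the filter flags the email) = (637/5000) / (179/1000) = 637/895

P(the email is spam|the filter flags the email) = 637/895 ≈ 71.17%


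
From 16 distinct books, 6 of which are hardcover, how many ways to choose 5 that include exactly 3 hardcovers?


Choose 3 of the 6 hardcovers and 2 of the other 10 books:
C(6,3)×C(10,2) = 20×45 = 900

900


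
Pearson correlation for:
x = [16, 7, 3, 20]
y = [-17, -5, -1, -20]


n=4, Σx=46, Σy=-43, Σxy=-710, Σx²=714, Σy²=715
r = (4×(-710) - 46×(-43))/√((4×714 - 46²)(4×715 - (-43)²))
= -862/√(740×1011) = -862/√748140 ≈ -862/864.9509 ≈ -0.9966

r ≈ -0.9966


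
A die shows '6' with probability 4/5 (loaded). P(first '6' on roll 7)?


Geometric: P(X=7) = (1-p)^(k-1)×p = (1/5)^6×4/5 = 4/78125

P(X=7) = 4/78125 ≈ 0.01%


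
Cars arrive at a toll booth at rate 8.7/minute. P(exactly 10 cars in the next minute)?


Poisson(λ=8.7): P(X=10) = e^(-λ)×λ^k/k!
= e^(-8.7) × 8.7^10 / 10!
≈ 0.000166585811 × 2484234141.91 / 3628800 ≈ 0.114043

P(X=10) ≈ 0.114043 ≈ 11.40%


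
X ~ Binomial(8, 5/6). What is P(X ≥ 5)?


P(X ≥ 5) = Σ P(X=i) for i=5..8
P(X=5) = 21875/209952
P(X=6) = 109375/419904
P(X=7) = 78125/209952
P(X=8) = 390625/1679616
Sum = 1628125/1679616

P(X ≥ 5) = 1628125/1679616 ≈ 96.93%


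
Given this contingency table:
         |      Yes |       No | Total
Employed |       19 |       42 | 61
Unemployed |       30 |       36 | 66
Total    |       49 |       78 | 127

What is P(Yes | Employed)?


P(Yes | Employed) = 19/(19+42) = 19/61

P(Yes|Employed) = 19/61 ≈ 31.15%


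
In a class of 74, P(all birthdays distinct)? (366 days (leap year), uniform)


P(all different) = Π(366-i)/366 for i=0..73
= (366/366)×(365/366)×...×(293/366)
= 0.000360

P ≈ 0.0004 ≈ 0.04%


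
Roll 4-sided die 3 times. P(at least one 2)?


P(no 2)^3 = (3/4)^3 = 27/64
P(≥1) = 1 - 27/64 = 37/64

P = 37/64 ≈ 57.81%


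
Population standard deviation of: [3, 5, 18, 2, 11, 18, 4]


Mean = 61/7
  (3-61/7)²=1600/49
  (5-61/7)²=676/49
  (18-61/7)²=4225/49
  (2-61/7)²=2209/49
  (11-61/7)²=256/49
  (18-61/7)²=4225/49
  (4-61/7)²=1089/49
Σ(x-μ)² = 2040/7
σ² = (2040/7)/7 = 2040/49

σ = √(2040/49) ≈ 6.4523


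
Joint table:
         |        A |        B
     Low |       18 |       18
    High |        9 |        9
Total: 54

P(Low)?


P(Low) = (18+18)/54 = 36/54 = 2/3

P(Low) = 2/3 ≈ 66.67%


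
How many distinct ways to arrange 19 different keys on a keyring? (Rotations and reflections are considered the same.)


Free circular arrangements: rotations and reflections both identified.
(n-1)!/2 = 18!/2 = 6402373705728000/2 = 3201186852864000

3201186852864000


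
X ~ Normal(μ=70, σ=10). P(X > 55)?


z = (55-70)/10 = -1.5
P(X > 55) = 1 - P(Z ≤ -1.5) = 1 - 0.0668 = 0.9332

P(X > 55) ≈ 0.9332


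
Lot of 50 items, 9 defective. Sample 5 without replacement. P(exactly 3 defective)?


Hypergeometric: C(9,3)×C(41,2)/C(50,5)
= 84×820/2118760 = 246/7567

P(X=3) = 246/7567 ≈ 3.25%


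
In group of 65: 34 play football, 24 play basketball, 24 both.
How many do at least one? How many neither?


|A∪B| = 34+24-24 = 34
Neither = 65-34 = 31

At least one: 34; Neither: 31


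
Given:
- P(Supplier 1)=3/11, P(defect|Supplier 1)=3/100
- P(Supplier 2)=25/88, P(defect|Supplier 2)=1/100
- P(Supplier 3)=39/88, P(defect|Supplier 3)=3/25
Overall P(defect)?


P(B) = Σ P(B|Aᵢ)×P(Aᵢ)
  3/100×3/11 = 9/1100
  1/100×25/88 = 1/352
  3/25×39/88 = 117/2200
Sum = 113/1760

P(defect) = 113/1760 ≈ 6.42%


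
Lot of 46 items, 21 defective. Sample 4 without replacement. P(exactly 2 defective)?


Hypergeometric: C(21,2)×C(25,2)/C(46,4)
= 210×300/163185 = 4200/10879

P(X=2) = 4200/10879 ≈ 38.61%


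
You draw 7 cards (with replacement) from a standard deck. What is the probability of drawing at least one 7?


P(not a 7) = 48/52 = 12/13
P(none in 7 draws) = (12/13)^7 = 35831808/62748517
P(≥1 7) = 1 - 35831808/62748517 = 26916709/62748517

P = 26916709/62748517 ≈ 42.90%


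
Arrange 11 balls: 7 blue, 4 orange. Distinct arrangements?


11!/(7!×4!) = 330

330


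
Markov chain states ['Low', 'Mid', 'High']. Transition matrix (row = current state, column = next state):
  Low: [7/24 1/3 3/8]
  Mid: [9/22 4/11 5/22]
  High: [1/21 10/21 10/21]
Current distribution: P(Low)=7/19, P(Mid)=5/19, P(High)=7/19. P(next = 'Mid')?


P(next=Mid) = Σᵢ P(now=i)×P(i→Mid)
= 7/19×1/3 + 5/19×4/11 + 7/19×10/21
= 7/57 + 20/209 + 10/57 = 13/33

P = 13/33 ≈ 0.3939


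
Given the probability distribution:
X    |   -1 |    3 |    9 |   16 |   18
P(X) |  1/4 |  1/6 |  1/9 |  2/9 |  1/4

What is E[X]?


E[X] = Σ x·P(X=x)
= (-1)×(1/4) + (3)×(1/6) + (9)×(1/9) + (16)×(2/9) + (18)×(1/4)
= 335/36

E[X] = 335/36


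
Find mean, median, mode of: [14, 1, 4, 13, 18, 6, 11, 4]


Sorted: [1, 4, 4, 6, 11, 13, 14, 18]
Mean = 71/8
Median = 17/2
Freq: {14: 1, 1: 1, 4: 2, 13: 1, 18: 1, 6: 1, 11: 1}
Mode: [4]

Mean=71/8, Median=17/2, Mode=4


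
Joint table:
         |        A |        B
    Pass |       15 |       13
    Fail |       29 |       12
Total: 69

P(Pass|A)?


P(Pass|A) = 15/(15+29) = 15/44

P = 15/44 ≈ 34.09%


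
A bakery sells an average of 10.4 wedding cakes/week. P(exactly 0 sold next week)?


Poisson(λ=10.4): P(X=0) = e^(-λ)×λ^k/k!
= e^(-10.4) × 10.4^0 / 0!
≈ 3.043248301e-05 × 1 / 1 ≈ 0.000030

P(X=0) ≈ 0.000030 ≈ 0.00%


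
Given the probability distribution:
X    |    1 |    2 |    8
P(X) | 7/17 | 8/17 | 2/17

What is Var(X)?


E[X] = 39/17
E[X²] = 167/17
Var(X) = E[X²] - (E[X])² = 167/17 - 1521/289 = 1318/289

Var(X) = 1318/289 ≈ 4.5606


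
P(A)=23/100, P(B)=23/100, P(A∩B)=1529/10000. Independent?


P(A)×P(B) = 529/10000
P(A∩B) = 1529/10000
Not equal → NOT independent

No, not independent


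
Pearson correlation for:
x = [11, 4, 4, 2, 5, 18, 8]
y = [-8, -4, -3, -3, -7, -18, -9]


n=7, Σx=52, Σy=-52, Σxy=-553, Σx²=570, Σy²=552
r = (7×(-553) - 52×(-52))/√((7×570 - 52²)(7×552 - (-52)²))
= -1167/√(1286×1160) = -1167/√1491760 ≈ -1167/1221.3763 ≈ -0.9555

r ≈ -0.9555


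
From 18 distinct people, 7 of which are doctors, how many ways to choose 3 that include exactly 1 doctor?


Choose 1 of the 7 doctors and 2 of the other 11 people:
C(7,1)×C(11,2) = 7×55 = 385

385


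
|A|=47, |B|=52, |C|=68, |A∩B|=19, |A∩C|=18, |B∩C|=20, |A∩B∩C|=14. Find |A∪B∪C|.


|A∪B∪C| = 47+52+68-19-18-20+14 = 124

|A∪B∪C| = 124


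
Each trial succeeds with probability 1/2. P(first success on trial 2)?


Geometric: P(X=2) = (1-p)^(k-1)×p = (1/2)^1×1/2 = 1/4

P(X=2) = 1/4 ≈ 25.00%


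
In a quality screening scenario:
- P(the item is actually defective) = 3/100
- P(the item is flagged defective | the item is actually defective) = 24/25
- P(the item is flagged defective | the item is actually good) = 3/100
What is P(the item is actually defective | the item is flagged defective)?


Using Bayes' theorem:
P(A|B) = P(B|A)·P(A) / P(B)

P(the item is flagged defective) = 24/25 × 3/100 + 3/100 × 97/100
= 18/625 + 291/10000 = 579/10000

P(the item is actually defective|the item is flagged defective) = (18/625) / (579/10000) = 96/193

P(the item is actually defective|the item is flagged defective) = 96/193 ≈ 49.74%


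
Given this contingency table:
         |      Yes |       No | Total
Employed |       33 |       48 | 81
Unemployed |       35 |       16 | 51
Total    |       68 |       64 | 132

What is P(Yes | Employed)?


P(Yes | Employed) = 33/(33+48) = 33/81 = 11/27

P(Yes|Employed) = 11/27 ≈ 40.74%


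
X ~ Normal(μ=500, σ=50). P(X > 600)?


z = (600-500)/50 = 2.0
P(X > 600) = 1 - P(Z ≤ 2.0) = 1 - 0.9772 = 0.0228

P(X > 600) ≈ 0.0228


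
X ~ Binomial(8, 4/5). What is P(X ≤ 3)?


P(X ≤ 3) = Σ P(X=i) for i=0..3
P(X=0) = 1/390625
P(X=1) = 32/390625
P(X=2) = 448/390625
P(X=3) = 3584/390625
Sum = 813/78125

P(X ≤ 3) = 813/78125 ≈ 1.04%


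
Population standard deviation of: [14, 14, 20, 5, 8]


Mean = 61/5
  (14-61/5)²=81/25
  (14-61/5)²=81/25
  (20-61/5)²=1521/25
  (5-61/5)²=1296/25
  (8-61/5)²=441/25
Σ(x-μ)² = 684/5
σ² = (684/5)/5 = 684/25

σ = √(684/25) ≈ 5.2307


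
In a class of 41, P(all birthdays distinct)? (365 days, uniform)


P(all different) = Π(365-i)/365 for i=0..40
= (365/365)×(364/365)×...×(325/365)
= 0.096848

P ≈ 0.0968 ≈ 9.68%


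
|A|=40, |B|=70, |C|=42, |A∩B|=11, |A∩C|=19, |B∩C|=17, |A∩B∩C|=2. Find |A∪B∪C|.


|A∪B∪C| = 40+70+42-11-19-17+2 = 107

|A∪B∪C| = 107


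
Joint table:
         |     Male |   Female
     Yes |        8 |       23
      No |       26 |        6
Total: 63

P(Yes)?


P(Yes) = (8+23)/63 = 31/63

P(Yes) = 31/63 ≈ 49.21%


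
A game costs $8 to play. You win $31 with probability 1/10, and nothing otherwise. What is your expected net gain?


E[gain] = (31-8)×1/10 + (-8)×9/10
= 23/10 - 36/5 = -49/10

Expected net gain = $-49/10 ≈ $-4.90


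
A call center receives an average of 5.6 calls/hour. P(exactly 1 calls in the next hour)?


Poisson(λ=5.6): P(X=1) = e^(-λ)×λ^k/k!
= e^(-5.6) × 5.6^1 / 1!
≈ 0.003697863716 × 5.6 / 1 ≈ 0.020708

P(X=1) ≈ 0.020708 ≈ 2.07%


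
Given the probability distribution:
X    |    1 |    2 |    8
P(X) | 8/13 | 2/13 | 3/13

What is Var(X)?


E[X] = 36/13
E[X²] = 16
Var(X) = E[X²] - (E[X])² = 16 - 1296/169 = 1408/169

Var(X) = 1408/169 ≈ 8.3314


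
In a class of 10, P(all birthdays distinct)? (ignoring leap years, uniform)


P(all different) = Π(365-i)/365 for i=0..9
= (365/365)×(364/365)×...×(356/365)
= 0.883052

P ≈ 0.8831 ≈ 88.31%


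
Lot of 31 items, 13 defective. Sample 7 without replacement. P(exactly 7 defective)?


Hypergeometric: C(13,7)×C(18,0)/C(31,7)
= 1716×1/2629575 = 44/67425

P(X=7) = 44/67425 ≈ 0.07%


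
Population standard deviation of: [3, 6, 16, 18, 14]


Mean = 57/5
  (3-57/5)²=1764/25
  (6-57/5)²=729/25
  (16-57/5)²=529/25
  (18-57/5)²=1089/25
  (14-57/5)²=169/25
Σ(x-μ)² = 856/5
σ² = (856/5)/5 = 856/25

σ = √(856/25) ≈ 5.8515


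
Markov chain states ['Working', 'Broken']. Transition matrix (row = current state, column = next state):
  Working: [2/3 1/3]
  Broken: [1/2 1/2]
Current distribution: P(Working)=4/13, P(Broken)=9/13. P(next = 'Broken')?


P(next=Broken) = Σᵢ P(now=i)×P(i→Broken)
= 4/13×1/3 + 9/13×1/2
= 4/39 + 9/26 = 35/78

P = 35/78 ≈ 0.4487


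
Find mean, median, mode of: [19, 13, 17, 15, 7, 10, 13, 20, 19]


Sorted: [7, 10, 13, 13, 15, 17, 19, 19, 20]
Mean = 133/9
Median = 15
Freq: {19: 2, 13: 2, 17: 1, 15: 1, 7: 1, 10: 1, 20: 1}
Mode: [13, 19]

Mean=133/9, Median=15, Mode=[13, 19]


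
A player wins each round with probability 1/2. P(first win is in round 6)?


Geometric: P(X=6) = (1-p)^(k-1)×p = (1/2)^5×1/2 = 1/64

P(X=6) = 1/64 ≈ 1.56%


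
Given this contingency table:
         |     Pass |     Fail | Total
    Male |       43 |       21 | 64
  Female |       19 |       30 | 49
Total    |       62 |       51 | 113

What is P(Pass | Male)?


P(Pass | Male) = 43/(43+21) = 43/64

P(Pass|Male) = 43/64 ≈ 67.19%


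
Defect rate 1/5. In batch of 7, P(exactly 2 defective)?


Binomial: P(X=2) = C(7,2)×p^2×(1-p)^5
= 21 × 1/25 × 1024/3125 = 21504/78125

P(X=2) = 21504/78125 ≈ 27.53%


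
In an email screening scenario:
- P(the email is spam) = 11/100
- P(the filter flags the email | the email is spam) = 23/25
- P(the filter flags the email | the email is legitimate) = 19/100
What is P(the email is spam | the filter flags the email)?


Using Bayes' theorem:
P(A|B) = P(B|A)·P(A) / P(B)

P(the filter flags the email) = 23/25 × 11/100 + 19/100 × 89/100
= 253/2500 + 1691/10000 = 2703/10000

P(the email is spam|the filter flags the email) = (253/2500) / (2703/10000) = 1012/2703

P(the email is spam|the filter flags the email) = 1012/2703 ≈ 37.44%
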